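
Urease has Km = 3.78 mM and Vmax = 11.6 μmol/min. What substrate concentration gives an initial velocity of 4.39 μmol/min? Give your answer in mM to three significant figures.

2.30 mM

Rearranging v = Vmax[S]/(Km+[S]) gives [S] = Km·v/(Vmax − v).
[S] = 3.78 × 4.39 / (11.6 − 4.39) = 16.59/7.210 = 2.30 mM.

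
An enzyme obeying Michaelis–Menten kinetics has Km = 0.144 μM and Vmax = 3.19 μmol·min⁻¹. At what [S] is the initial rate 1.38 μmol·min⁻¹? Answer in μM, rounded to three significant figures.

The required fractional saturation is v/Vmax = 1.38/3.19 = 0.4326.
Then [S]/(Km+[S]) = 0.4326 ⇒ [S] = 0.144 × 0.4326/(1 − 0.4326) = 0.110 μM.

0.110 μM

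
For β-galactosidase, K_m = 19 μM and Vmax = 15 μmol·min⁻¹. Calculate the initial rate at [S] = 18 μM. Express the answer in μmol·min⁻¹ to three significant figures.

7.30 μmol·min⁻¹

v = Vmax·[S]/(Km + [S]) = 15 × 18 / (19 + 18)
  = 270.0 / 37.00 = 7.30 μmol·min⁻¹.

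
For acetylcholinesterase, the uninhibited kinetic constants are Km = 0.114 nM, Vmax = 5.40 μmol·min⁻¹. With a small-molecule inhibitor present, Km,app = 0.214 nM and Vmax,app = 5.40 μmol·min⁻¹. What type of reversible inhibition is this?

Km increases (0.114 → 0.214 nM) while Vmax is unchanged — the hallmark of competitive inhibition.

competitive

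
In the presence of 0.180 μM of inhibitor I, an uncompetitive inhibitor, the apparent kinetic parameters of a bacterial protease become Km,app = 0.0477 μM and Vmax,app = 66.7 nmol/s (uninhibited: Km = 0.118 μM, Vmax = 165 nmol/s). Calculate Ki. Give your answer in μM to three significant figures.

Uncompetitive: Vmax,app = Vmax/α (and Km,app = Km/α) with α = 1 + [I]/Ki.
α = Vmax/Vmax,app = 165/66.7 = 2.474.
Ki = [I]/(α − 1) = 0.180/1.474 = 0.122 μM.

0.122 μM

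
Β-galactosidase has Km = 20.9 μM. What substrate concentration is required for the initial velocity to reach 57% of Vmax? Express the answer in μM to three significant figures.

v/Vmax = [S]/(Km+[S]) = 0.57, so [S] = Km·0.57/(1 − 0.57) = 20.9 × 1.326.
[S] = 27.7 μM.

27.7 μM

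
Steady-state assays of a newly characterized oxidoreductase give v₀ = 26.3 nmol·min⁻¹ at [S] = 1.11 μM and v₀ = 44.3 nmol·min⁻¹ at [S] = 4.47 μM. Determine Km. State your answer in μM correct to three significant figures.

1.31 μM

From v = Vmax[S]/(Km+[S]), each point gives Vmax = v(Km+[S])/[S].
Equating: 26.3(Km+1.11)/1.11 = 44.3(Km+4.47)/4.47.
23.69·Km + 26.3 = 9.911·Km + 44.3, so (23.69 − 9.911)·Km = 44.3 − 26.3.
Km = 18.00/13.78 = 1.31 μM; then Vmax = 26.3(1.31+1.11)/1.11 = 57.2 nmol·min⁻¹.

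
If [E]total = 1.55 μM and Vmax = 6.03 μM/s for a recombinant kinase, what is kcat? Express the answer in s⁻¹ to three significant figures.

3.89 s⁻¹

kcat = Vmax/[E]total = 6.03 μM/s / 1.55 μM = 3.89 s⁻¹.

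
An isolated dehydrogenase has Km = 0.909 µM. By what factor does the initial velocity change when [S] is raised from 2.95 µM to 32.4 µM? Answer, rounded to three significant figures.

1.27

Since Vmax cancels, v₂/v₁ = [S]₂(Km+[S]₁) / [S]₁(Km+[S]₂).
= 32.4×(0.909+2.95) / (2.95×(0.909+32.4)) = 125.0/98.26 = 1.27.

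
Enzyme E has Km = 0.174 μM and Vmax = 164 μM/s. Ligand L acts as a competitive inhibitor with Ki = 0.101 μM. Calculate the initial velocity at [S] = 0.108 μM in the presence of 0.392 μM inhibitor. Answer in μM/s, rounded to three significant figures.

With α = 1 + [I]/Ki = 1 + 0.392/0.101 = 4.881, the competitive rate law is v = Vmax[S] / (αKm + [S]).
v = 164×0.108 / (4.881×0.174 + 0.108) = 17.71/0.9573 = 18.5 μM/s.

18.5 μM/s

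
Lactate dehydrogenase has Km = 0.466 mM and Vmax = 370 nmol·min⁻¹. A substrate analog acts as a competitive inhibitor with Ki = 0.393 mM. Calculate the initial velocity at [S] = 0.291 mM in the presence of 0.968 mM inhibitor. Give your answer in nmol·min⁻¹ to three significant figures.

With α = 1 + [I]/Ki = 1 + 0.968/0.393 = 3.463, the competitive rate law is v = Vmax[S] / (αKm + [S]).
v = 370×0.291 / (3.463×0.466 + 0.291) = 107.7/1.905 = 56.5 nmol·min⁻¹.

56.5 nmol·min⁻¹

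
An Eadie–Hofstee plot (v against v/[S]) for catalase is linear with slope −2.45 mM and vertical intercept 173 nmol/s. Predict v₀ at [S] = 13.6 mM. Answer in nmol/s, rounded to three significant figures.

147 nmol/s

In the Eadie–Hofstee form v = Vmax − Km·(v/[S]), the slope is −Km and the intercept is Vmax, so Km = 2.45 mM and Vmax = 173 nmol/s.
v = 173 × 13.6/(2.45 + 13.6) = 147 nmol/s.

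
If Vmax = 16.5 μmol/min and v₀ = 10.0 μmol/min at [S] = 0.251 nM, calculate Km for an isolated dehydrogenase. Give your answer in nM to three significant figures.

0.163 nM

v/Vmax = 10.0/16.5 = 0.6061 = [S]/(Km+[S]).
So Km + [S] = [S]/0.6061 = 0.4142 nM, giving Km = 0.4142 − 0.251 = 0.163 nM.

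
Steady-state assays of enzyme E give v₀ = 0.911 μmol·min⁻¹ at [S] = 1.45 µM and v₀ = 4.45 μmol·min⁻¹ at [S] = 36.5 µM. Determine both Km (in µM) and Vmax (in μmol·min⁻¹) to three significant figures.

From v = Vmax[S]/(Km+[S]), each point gives Vmax = v(Km+[S])/[S].
Equating: 0.911(Km+1.45)/1.45 = 4.45(Km+36.5)/36.5.
0.6283·Km + 0.911 = 0.1219·Km + 4.45, so (0.6283 − 0.1219)·Km = 4.45 − 0.911.
Km = 3.539/0.5064 = 6.99 µM; then Vmax = 0.911(6.99+1.45)/1.45 = 5.30 μmol·min⁻¹.

Km = 6.99 µM; Vmax = 5.30 μmol·min⁻¹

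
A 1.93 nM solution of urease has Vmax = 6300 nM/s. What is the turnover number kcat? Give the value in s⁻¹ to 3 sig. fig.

3260 s⁻¹

kcat = Vmax/[E]total = 6300 nM/s / 1.93 nM = 3260 s⁻¹.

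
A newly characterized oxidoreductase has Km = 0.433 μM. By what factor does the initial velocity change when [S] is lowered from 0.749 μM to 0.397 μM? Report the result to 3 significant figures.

0.755

The fractional saturations are [S]/(Km+[S]) = 0.749/1.182 = 0.6337 and 0.397/0.8300 = 0.4783.
v₂/v₁ is just their ratio: 0.4783/0.6337 = 0.755.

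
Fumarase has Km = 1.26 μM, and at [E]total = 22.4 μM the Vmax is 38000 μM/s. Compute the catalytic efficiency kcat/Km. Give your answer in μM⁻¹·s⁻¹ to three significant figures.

kcat = Vmax/[E]total = 38000/22.4 = 1700 s⁻¹.
kcat/Km = 1700/1.26 = 1350 μM⁻¹·s⁻¹.

1350 μM⁻¹·s⁻¹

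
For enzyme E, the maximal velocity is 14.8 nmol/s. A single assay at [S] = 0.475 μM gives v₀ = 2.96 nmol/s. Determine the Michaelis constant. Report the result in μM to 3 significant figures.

From v = Vmax[S]/(Km+[S]), Km = [S](Vmax − v)/v.
Km = 0.475 × (14.8 − 2.96) / 2.96 = 5.624/2.96 = 1.90 μM.

1.90 μM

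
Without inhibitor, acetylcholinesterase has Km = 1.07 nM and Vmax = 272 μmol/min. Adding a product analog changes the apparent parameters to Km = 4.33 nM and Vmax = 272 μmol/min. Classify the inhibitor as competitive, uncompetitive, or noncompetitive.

Km increases (1.07 → 4.33 nM) while Vmax is unchanged — the hallmark of competitive inhibition.

competitive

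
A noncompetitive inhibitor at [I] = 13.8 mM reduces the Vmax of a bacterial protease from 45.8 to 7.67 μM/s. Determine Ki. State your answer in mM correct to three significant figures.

2.78 mM

Noncompetitive: Vmax,app = Vmax/α with α = 1 + [I]/Ki.
α = Vmax/Vmax,app = 45.8/7.67 = 5.971.
Since α = 1 + [I]/Ki, [I]/Ki = 5.971 − 1 = 4.971 and Ki = 13.8/4.971 = 2.78 mM.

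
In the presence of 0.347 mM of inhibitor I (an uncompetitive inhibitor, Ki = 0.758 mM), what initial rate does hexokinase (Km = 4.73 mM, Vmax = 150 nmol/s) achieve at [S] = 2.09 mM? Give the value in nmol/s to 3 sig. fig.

40.3 nmol/s

With α = 1 + [I]/Ki = 1 + 0.347/0.758 = 1.458, the uncompetitive rate law is v = (Vmax/α)·[S] / (Km/α + [S]).
v = (150/1.458)×2.09 / (4.73/1.458 + 2.09) = 215.1/5.335 = 40.3 nmol/s.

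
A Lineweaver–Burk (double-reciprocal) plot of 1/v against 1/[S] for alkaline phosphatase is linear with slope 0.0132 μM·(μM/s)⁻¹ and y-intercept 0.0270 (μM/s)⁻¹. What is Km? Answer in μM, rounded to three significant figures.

y-intercept = 1/Vmax ⇒ Vmax = 37.0 μM/s; slope = Km/Vmax ⇒ Km = slope × Vmax.
Km = 0.0132 × 37.0 = 0.489 μM.

0.489 μM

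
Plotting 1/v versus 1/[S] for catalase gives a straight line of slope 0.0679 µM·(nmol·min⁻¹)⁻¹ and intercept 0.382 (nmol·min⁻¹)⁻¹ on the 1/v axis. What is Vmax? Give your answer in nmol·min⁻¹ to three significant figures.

2.62 nmol·min⁻¹

The y-intercept of a Lineweaver–Burk plot equals 1/Vmax, so Vmax = 1/0.382 = 2.62 nmol·min⁻¹.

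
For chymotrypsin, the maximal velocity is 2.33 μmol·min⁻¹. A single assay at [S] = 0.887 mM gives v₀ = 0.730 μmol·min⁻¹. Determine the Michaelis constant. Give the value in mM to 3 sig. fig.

From v = Vmax[S]/(Km+[S]), Km = [S](Vmax − v)/v.
Km = 0.887 × (2.33 − 0.730) / 0.730 = 1.419/0.730 = 1.94 mM.

1.94 mM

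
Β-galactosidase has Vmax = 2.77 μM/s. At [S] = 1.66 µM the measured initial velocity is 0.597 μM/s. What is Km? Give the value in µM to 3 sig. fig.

6.04 µM

From v = Vmax[S]/(Km+[S]), Km = [S](Vmax − v)/v.
Km = 1.66 × (2.77 − 0.597) / 0.597 = 3.607/0.597 = 6.04 µM.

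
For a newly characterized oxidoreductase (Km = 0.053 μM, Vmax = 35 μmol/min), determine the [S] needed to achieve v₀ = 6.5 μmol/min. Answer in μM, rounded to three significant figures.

The required fractional saturation is v/Vmax = 6.5/35 = 0.1857.
Then [S]/(Km+[S]) = 0.1857 ⇒ [S] = 0.053 × 0.1857/(1 − 0.1857) = 0.0121 μM.

0.0121 μM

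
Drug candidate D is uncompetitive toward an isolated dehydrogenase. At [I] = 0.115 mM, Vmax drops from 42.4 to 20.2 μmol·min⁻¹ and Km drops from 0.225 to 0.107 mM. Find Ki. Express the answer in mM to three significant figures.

Uncompetitive: Vmax,app = Vmax/α (and Km,app = Km/α) with α = 1 + [I]/Ki.
α = Vmax/Vmax,app = 42.4/20.2 = 2.099.
Since α = 1 + [I]/Ki, [I]/Ki = 2.099 − 1 = 1.099 and Ki = 0.115/1.099 = 0.105 mM.

0.105 mM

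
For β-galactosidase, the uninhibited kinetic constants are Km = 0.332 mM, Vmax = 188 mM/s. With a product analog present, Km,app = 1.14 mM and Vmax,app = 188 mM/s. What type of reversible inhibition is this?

Km increases (0.332 → 1.14 mM) while Vmax is unchanged — the hallmark of competitive inhibition.

competitive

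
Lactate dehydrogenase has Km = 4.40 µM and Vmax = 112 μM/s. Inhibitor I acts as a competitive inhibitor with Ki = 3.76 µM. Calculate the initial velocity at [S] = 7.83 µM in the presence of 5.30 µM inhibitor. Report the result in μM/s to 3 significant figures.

With α = 1 + [I]/Ki = 1 + 5.30/3.76 = 2.410, the competitive rate law is v = Vmax[S] / (αKm + [S]).
v = 112×7.83 / (2.410×4.40 + 7.83) = 877.0/18.43 = 47.6 μM/s.

47.6 μM/s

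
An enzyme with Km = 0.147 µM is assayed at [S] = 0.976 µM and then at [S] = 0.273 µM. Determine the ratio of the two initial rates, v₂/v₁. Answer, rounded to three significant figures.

Since Vmax cancels, v₂/v₁ = [S]₂(Km+[S]₁) / [S]₁(Km+[S]₂).
= 0.273×(0.147+0.976) / (0.976×(0.147+0.273)) = 0.3066/0.4099 = 0.748.

0.748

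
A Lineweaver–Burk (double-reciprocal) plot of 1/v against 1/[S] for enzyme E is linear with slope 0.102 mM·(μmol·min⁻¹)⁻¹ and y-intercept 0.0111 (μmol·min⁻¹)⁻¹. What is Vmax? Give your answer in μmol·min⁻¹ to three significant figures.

The y-intercept of a Lineweaver–Burk plot equals 1/Vmax, so Vmax = 1/0.0111 = 90.1 μmol·min⁻¹.

90.1 μmol·min⁻¹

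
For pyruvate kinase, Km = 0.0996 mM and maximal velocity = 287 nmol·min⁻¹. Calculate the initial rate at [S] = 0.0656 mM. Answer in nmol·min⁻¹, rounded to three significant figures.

114 nmol·min⁻¹

[S]/(Km+[S]) = 0.0656/0.1652 = 0.3971, the fractional saturation.
v = 0.3971 × Vmax = 0.3971 × 287 = 114 nmol·min⁻¹.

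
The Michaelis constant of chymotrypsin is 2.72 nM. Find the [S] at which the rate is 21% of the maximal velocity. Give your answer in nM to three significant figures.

v/Vmax = [S]/(Km+[S]) = 0.21, so [S] = Km·0.21/(1 − 0.21) = 2.72 × 0.2658.
[S] = 0.723 nM.

0.723 nM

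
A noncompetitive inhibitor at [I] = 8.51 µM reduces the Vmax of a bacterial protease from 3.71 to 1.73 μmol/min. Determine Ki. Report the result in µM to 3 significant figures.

7.44 µM

Noncompetitive: Vmax,app = Vmax/α with α = 1 + [I]/Ki.
α = Vmax/Vmax,app = 3.71/1.73 = 2.145.
Since α = 1 + [I]/Ki, [I]/Ki = 2.145 − 1 = 1.145 and Ki = 8.51/1.145 = 7.44 µM.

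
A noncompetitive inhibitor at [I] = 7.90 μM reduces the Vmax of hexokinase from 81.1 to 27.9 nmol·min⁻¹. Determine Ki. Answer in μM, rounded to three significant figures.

Noncompetitive: Vmax,app = Vmax/α with α = 1 + [I]/Ki.
α = Vmax/Vmax,app = 81.1/27.9 = 2.907.
Since α = 1 + [I]/Ki, [I]/Ki = 2.907 − 1 = 1.907 and Ki = 7.90/1.907 = 4.14 μM.

4.14 μM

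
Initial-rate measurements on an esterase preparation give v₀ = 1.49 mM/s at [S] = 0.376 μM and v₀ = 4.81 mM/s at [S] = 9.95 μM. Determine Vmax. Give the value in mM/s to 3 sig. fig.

From v = Vmax[S]/(Km+[S]), each point gives Vmax = v(Km+[S])/[S].
Equating: 1.49(Km+0.376)/0.376 = 4.81(Km+9.95)/9.95.
3.963·Km + 1.49 = 0.4834·Km + 4.81, so (3.963 − 0.4834)·Km = 4.81 − 1.49.
Km = 3.320/3.479 = 0.954 μM; then Vmax = 1.49(0.954+0.376)/0.376 = 5.27 mM/s.

5.27 mM/s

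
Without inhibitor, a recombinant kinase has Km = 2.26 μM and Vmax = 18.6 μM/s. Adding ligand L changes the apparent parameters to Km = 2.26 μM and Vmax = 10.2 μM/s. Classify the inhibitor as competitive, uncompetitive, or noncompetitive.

noncompetitive

Vmax decreases (18.6 → 10.2 μM/s) while Km is unchanged — pure noncompetitive inhibition.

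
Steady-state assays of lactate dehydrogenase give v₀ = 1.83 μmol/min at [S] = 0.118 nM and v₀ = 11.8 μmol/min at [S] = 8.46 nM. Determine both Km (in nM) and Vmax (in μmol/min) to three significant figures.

From v = Vmax[S]/(Km+[S]), each point gives Vmax = v(Km+[S])/[S].
Equating: 1.83(Km+0.118)/0.118 = 11.8(Km+8.46)/8.46.
15.51·Km + 1.83 = 1.395·Km + 11.8, so (15.51 − 1.395)·Km = 11.8 − 1.83.
Km = 9.970/14.11 = 0.706 nM; then Vmax = 1.83(0.706+0.118)/0.118 = 12.8 μmol/min.

Km = 0.706 nM; Vmax = 12.8 μmol/min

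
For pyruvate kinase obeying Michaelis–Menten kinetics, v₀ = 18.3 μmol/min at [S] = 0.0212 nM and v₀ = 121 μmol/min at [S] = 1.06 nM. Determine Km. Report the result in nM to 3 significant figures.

0.137 nM

In reciprocal form, 1/v = (Km/Vmax)·(1/[S]) + 1/Vmax. The two points give (1/[S], 1/v) = (47.17, 0.05464) and (0.9434, 0.008264).
Slope = (0.05464 − 0.008264)/(47.17 − 0.9434) = 0.001003; intercept = 0.05464 − 0.001003×47.17 = 0.007318.
Vmax = 1/intercept = 137 μmol/min; Km = slope × Vmax = 0.001003 × 137 = 0.137 nM.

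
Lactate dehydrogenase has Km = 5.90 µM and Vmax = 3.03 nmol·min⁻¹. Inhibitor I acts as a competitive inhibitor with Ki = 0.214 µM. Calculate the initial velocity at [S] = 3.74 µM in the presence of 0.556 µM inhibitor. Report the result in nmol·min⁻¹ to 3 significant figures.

α = 1 + [I]/Ki = 1 + 0.556/0.214 = 3.598.
For a competitive inhibitor, Vmax is unchanged and the apparent Km becomes α·Km: Km,app = 21.2 µM, Vmax,app = 3.03 nmol·min⁻¹.
v = Vmax,app·[S]/(Km,app + [S]) = 3.03 × 3.74/(21.2 + 3.74) = 0.454 nmol·min⁻¹.

0.454 nmol·min⁻¹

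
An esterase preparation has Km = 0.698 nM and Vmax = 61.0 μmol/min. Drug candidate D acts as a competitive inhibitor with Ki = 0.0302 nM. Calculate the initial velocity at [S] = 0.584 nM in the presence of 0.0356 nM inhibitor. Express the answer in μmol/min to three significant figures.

α = 1 + [I]/Ki = 1 + 0.0356/0.0302 = 2.179.
For a competitive inhibitor, Vmax is unchanged and the apparent Km becomes α·Km: Km,app = 1.52 nM, Vmax,app = 61.0 μmol/min.
v = Vmax,app·[S]/(Km,app + [S]) = 61.0 × 0.584/(1.52 + 0.584) = 16.9 μmol/min.

16.9 μmol/min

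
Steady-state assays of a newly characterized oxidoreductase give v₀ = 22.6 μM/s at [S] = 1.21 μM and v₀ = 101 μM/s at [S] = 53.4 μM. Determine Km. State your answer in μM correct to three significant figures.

From v = Vmax[S]/(Km+[S]), each point gives Vmax = v(Km+[S])/[S].
Equating: 22.6(Km+1.21)/1.21 = 101(Km+53.4)/53.4.
18.68·Km + 22.6 = 1.891·Km + 101, so (18.68 − 1.891)·Km = 101 − 22.6.
Km = 78.40/16.79 = 4.67 μM; then Vmax = 22.6(4.67+1.21)/1.21 = 110 μM/s.

4.67 μM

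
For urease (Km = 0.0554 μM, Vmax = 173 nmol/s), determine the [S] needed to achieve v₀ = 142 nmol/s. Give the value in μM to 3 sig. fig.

Rearranging v = Vmax[S]/(Km+[S]) gives [S] = Km·v/(Vmax − v).
[S] = 0.0554 × 142 / (173 − 142) = 7.867/31.00 = 0.254 μM.

0.254 μM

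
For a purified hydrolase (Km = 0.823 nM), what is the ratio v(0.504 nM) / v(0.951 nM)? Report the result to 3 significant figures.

The fractional saturations are [S]/(Km+[S]) = 0.951/1.774 = 0.5361 and 0.504/1.327 = 0.3798.
v₂/v₁ is just their ratio: 0.3798/0.5361 = 0.708.

0.708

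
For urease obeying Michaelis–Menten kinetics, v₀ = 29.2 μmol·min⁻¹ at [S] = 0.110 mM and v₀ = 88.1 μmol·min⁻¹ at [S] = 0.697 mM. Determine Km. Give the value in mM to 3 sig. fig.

In reciprocal form, 1/v = (Km/Vmax)·(1/[S]) + 1/Vmax. The two points give (1/[S], 1/v) = (9.091, 0.03425) and (1.435, 0.01135).
Slope = (0.03425 − 0.01135)/(9.091 − 1.435) = 0.002991; intercept = 0.03425 − 0.002991×9.091 = 0.007060.
Vmax = 1/intercept = 142 μmol·min⁻¹; Km = slope × Vmax = 0.002991 × 142 = 0.424 mM.

0.424 mM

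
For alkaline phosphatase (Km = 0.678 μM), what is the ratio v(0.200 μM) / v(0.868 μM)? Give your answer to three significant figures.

Since Vmax cancels, v₂/v₁ = [S]₂(Km+[S]₁) / [S]₁(Km+[S]₂).
= 0.200×(0.678+0.868) / (0.868×(0.678+0.200)) = 0.3092/0.7621 = 0.406.

0.406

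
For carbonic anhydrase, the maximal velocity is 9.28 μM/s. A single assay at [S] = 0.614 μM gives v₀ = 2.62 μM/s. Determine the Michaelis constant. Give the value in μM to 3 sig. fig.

From v = Vmax[S]/(Km+[S]), Km = [S](Vmax − v)/v.
Km = 0.614 × (9.28 − 2.62) / 2.62 = 4.089/2.62 = 1.56 μM.

1.56 μM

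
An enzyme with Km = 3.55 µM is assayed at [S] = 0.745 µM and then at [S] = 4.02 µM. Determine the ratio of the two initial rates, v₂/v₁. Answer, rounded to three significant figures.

The fractional saturations are [S]/(Km+[S]) = 0.745/4.295 = 0.1735 and 4.02/7.570 = 0.5310.
v₂/v₁ is just their ratio: 0.5310/0.1735 = 3.06.

3.06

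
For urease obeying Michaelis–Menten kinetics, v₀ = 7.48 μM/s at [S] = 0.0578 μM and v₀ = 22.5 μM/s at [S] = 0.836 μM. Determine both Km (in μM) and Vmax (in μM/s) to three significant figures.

In reciprocal form, 1/v = (Km/Vmax)·(1/[S]) + 1/Vmax. The two points give (1/[S], 1/v) = (17.30, 0.1337) and (1.196, 0.04444).
Slope = (0.1337 − 0.04444)/(17.30 − 1.196) = 0.005542; intercept = 0.1337 − 0.005542×17.30 = 0.03782.
Vmax = 1/intercept = 26.4 μM/s; Km = slope × Vmax = 0.005542 × 26.4 = 0.147 μM.

Km = 0.147 μM; Vmax = 26.4 μM/s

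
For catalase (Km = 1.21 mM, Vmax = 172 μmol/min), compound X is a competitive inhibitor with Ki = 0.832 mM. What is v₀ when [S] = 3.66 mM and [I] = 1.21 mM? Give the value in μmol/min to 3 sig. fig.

α = 1 + [I]/Ki = 1 + 1.21/0.832 = 2.454.
For a competitive inhibitor, Vmax is unchanged and the apparent Km becomes α·Km: Km,app = 2.97 mM, Vmax,app = 172 μmol/min.
v = Vmax,app·[S]/(Km,app + [S]) = 172 × 3.66/(2.97 + 3.66) = 95.0 μmol/min.

95.0 μmol/min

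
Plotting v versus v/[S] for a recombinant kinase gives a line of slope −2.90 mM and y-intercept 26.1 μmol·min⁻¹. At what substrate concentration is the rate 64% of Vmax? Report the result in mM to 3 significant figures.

5.16 mM

The Eadie–Hofstee slope gives Km = 2.90 mM (slope = −Km).
v/Vmax = [S]/(Km+[S]) = 0.64 ⇒ [S] = Km·0.64/(1−0.64) = 2.90 × 1.778 = 5.16 mM.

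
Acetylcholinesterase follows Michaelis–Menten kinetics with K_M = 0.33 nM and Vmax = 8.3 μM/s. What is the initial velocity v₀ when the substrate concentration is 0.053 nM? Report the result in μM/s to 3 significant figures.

1.15 μM/s

v = Vmax·[S]/(Km + [S]) = 8.3 × 0.053 / (0.33 + 0.053)
  = 0.4399 / 0.3830 = 1.15 μM/s.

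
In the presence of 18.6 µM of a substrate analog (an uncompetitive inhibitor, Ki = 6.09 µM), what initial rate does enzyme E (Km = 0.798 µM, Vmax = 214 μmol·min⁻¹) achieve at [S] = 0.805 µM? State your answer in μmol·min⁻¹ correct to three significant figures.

α = 1 + [I]/Ki = 1 + 18.6/6.09 = 4.054.
For an uncompetitive inhibitor, both parameters are divided by α, giving Vmax/α and Km/α: Km,app = 0.197 µM, Vmax,app = 52.8 μmol·min⁻¹.
v = Vmax,app·[S]/(Km,app + [S]) = 52.8 × 0.805/(0.197 + 0.805) = 42.4 μmol·min⁻¹.

42.4 μmol·min⁻¹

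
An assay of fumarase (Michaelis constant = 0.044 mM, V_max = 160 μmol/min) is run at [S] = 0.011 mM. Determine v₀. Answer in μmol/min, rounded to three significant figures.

[S]/(Km+[S]) = 0.011/0.05500 = 0.2000, the fractional saturation.
v = 0.2000 × Vmax = 0.2000 × 160 = 32.0 μmol/min.

32.0 μmol/min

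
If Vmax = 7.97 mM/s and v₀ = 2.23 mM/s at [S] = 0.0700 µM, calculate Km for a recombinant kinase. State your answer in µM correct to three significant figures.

From v = Vmax[S]/(Km+[S]), Km = [S](Vmax − v)/v.
Km = 0.0700 × (7.97 − 2.23) / 2.23 = 0.4018/2.23 = 0.180 µM.

0.180 µM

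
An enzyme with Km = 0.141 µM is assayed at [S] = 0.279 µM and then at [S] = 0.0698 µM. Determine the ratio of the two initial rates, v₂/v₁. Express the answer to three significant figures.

The fractional saturations are [S]/(Km+[S]) = 0.279/0.4200 = 0.6643 and 0.0698/0.2108 = 0.3311.
v₂/v₁ is just their ratio: 0.3311/0.6643 = 0.498.

0.498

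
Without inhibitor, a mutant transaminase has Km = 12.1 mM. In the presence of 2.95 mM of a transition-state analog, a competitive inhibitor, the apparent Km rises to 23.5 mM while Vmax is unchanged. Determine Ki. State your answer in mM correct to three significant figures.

Competitive: Km,app = α·Km with α = 1 + [I]/Ki.
α = Km,app/Km = 23.5/12.1 = 1.942.
Since α = 1 + [I]/Ki, [I]/Ki = 1.942 − 1 = 0.9421 and Ki = 2.95/0.9421 = 3.13 mM.

3.13 mM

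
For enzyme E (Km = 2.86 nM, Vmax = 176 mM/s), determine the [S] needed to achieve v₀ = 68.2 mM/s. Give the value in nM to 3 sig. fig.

The required fractional saturation is v/Vmax = 68.2/176 = 0.3875.
Then [S]/(Km+[S]) = 0.3875 ⇒ [S] = 2.86 × 0.3875/(1 − 0.3875) = 1.81 nM.

1.81 nM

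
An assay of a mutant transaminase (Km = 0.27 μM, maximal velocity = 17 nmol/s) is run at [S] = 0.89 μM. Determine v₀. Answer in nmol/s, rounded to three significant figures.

[S]/(Km+[S]) = 0.89/1.160 = 0.7672, the fractional saturation.
v = 0.7672 × Vmax = 0.7672 × 17 = 13.0 nmol/s.

13.0 nmol/s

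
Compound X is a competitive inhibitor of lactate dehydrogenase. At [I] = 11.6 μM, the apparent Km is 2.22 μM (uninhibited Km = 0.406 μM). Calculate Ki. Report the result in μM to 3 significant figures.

Competitive: Km,app = α·Km with α = 1 + [I]/Ki.
α = Km,app/Km = 2.22/0.406 = 5.468.
Ki = [I]/(α − 1) = 11.6/4.468 = 2.60 μM.

2.60 μM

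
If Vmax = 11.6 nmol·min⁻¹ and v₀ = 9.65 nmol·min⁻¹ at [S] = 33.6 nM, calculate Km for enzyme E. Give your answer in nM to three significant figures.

6.79 nM

From v = Vmax[S]/(Km+[S]), Km = [S](Vmax − v)/v.
Km = 33.6 × (11.6 − 9.65) / 9.65 = 65.52/9.65 = 6.79 nM.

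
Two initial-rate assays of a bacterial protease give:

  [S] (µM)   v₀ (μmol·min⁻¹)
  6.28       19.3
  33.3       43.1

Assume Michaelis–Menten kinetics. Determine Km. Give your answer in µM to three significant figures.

From v = Vmax[S]/(Km+[S]), each point gives Vmax = v(Km+[S])/[S].
Equating: 19.3(Km+6.28)/6.28 = 43.1(Km+33.3)/33.3.
3.073·Km + 19.3 = 1.294·Km + 43.1, so (3.073 − 1.294)·Km = 43.1 − 19.3.
Km = 23.80/1.779 = 13.4 µM; then Vmax = 19.3(13.4+6.28)/6.28 = 60.4 μmol·min⁻¹.

13.4 µM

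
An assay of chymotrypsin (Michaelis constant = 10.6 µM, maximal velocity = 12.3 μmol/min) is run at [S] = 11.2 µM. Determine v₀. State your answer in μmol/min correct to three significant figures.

6.32 μmol/min

v = Vmax·[S]/(Km + [S]) = 12.3 × 11.2 / (10.6 + 11.2)
  = 137.8 / 21.80 = 6.32 μmol/min.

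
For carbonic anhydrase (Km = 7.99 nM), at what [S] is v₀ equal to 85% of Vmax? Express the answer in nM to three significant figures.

v/Vmax = [S]/(Km+[S]) = 0.85, so [S] = Km·0.85/(1 − 0.85) = 7.99 × 5.667.
[S] = 45.3 nM.

45.3 nM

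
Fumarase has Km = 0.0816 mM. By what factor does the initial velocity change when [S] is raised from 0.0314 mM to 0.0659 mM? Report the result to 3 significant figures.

Since Vmax cancels, v₂/v₁ = [S]₂(Km+[S]₁) / [S]₁(Km+[S]₂).
= 0.0659×(0.0816+0.0314) / (0.0314×(0.0816+0.0659)) = 0.007447/0.004632 = 1.61.

1.61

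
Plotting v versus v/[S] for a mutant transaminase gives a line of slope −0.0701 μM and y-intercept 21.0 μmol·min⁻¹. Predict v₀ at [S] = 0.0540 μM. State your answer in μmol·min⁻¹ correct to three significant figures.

9.14 μmol·min⁻¹

In the Eadie–Hofstee form v = Vmax − Km·(v/[S]), the slope is −Km and the intercept is Vmax, so Km = 0.0701 μM and Vmax = 21.0 μmol·min⁻¹.
v = 21.0 × 0.0540/(0.0701 + 0.0540) = 9.14 μmol·min⁻¹.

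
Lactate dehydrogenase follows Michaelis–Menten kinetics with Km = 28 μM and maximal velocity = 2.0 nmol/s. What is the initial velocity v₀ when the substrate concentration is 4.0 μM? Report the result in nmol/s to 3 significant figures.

0.250 nmol/s

[S]/(Km+[S]) = 4.0/32.00 = 0.1250, the fractional saturation.
v = 0.1250 × Vmax = 0.1250 × 2.0 = 0.250 nmol/s.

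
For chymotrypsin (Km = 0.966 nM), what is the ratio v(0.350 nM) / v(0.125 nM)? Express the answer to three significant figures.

2.32

The fractional saturations are [S]/(Km+[S]) = 0.125/1.091 = 0.1146 and 0.350/1.316 = 0.2660.
v₂/v₁ is just their ratio: 0.2660/0.1146 = 2.32.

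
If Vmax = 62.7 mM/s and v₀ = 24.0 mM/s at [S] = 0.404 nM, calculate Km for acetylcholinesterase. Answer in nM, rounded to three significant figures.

From v = Vmax[S]/(Km+[S]), Km = [S](Vmax − v)/v.
Km = 0.404 × (62.7 − 24.0) / 24.0 = 15.63/24.0 = 0.651 nM.

0.651 nM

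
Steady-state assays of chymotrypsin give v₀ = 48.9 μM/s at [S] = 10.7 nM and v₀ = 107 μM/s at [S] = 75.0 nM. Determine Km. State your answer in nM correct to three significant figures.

18.5 nM

From v = Vmax[S]/(Km+[S]), each point gives Vmax = v(Km+[S])/[S].
Equating: 48.9(Km+10.7)/10.7 = 107(Km+75.0)/75.0.
4.570·Km + 48.9 = 1.427·Km + 107, so (4.570 − 1.427)·Km = 107 − 48.9.
Km = 58.10/3.143 = 18.5 nM; then Vmax = 48.9(18.5+10.7)/10.7 = 133 μM/s.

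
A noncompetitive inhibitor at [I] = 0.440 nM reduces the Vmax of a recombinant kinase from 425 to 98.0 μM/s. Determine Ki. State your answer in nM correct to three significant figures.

0.132 nM

Noncompetitive: Vmax,app = Vmax/α with α = 1 + [I]/Ki.
α = Vmax/Vmax,app = 425/98.0 = 4.337.
Since α = 1 + [I]/Ki, [I]/Ki = 4.337 − 1 = 3.337 and Ki = 0.440/3.337 = 0.132 nM.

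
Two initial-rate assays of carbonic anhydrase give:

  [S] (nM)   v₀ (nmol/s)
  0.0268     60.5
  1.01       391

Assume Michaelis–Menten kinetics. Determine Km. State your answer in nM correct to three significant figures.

From v = Vmax[S]/(Km+[S]), each point gives Vmax = v(Km+[S])/[S].
Equating: 60.5(Km+0.0268)/0.0268 = 391(Km+1.01)/1.01.
2257·Km + 60.5 = 387.1·Km + 391, so (2257 − 387.1)·Km = 391 − 60.5.
Km = 330.5/1870 = 0.177 nM; then Vmax = 60.5(0.177+0.0268)/0.0268 = 459 nmol/s.

0.177 nM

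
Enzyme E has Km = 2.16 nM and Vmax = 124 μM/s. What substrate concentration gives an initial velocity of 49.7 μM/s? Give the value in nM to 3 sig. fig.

The required fractional saturation is v/Vmax = 49.7/124 = 0.4008.
Then [S]/(Km+[S]) = 0.4008 ⇒ [S] = 2.16 × 0.4008/(1 − 0.4008) = 1.44 nM.

1.44 nM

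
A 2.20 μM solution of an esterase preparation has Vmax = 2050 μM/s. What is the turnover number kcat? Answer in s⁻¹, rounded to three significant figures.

932 s⁻¹

kcat = Vmax/[E]total = 2050 μM/s / 2.20 μM = 932 s⁻¹.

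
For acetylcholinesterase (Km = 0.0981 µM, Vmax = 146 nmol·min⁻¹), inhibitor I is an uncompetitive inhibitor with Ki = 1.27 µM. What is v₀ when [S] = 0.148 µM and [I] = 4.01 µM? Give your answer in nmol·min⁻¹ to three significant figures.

α = 1 + [I]/Ki = 1 + 4.01/1.27 = 4.157.
For an uncompetitive inhibitor, both parameters are divided by α, giving Vmax/α and Km/α: Km,app = 0.0236 µM, Vmax,app = 35.1 nmol·min⁻¹.
v = Vmax,app·[S]/(Km,app + [S]) = 35.1 × 0.148/(0.0236 + 0.148) = 30.3 nmol·min⁻¹.

30.3 nmol·min⁻¹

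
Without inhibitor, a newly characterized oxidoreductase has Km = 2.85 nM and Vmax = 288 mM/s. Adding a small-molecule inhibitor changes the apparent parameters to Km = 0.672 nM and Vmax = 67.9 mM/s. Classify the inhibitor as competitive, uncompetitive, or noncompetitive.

uncompetitive

Both Km and Vmax decrease by the same factor (~4.24-fold) — characteristic of uncompetitive inhibition.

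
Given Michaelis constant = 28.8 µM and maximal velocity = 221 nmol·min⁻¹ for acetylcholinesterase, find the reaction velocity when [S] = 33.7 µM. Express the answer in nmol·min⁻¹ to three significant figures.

119 nmol·min⁻¹

v = Vmax·[S]/(Km + [S]) = 221 × 33.7 / (28.8 + 33.7)
  = 7448 / 62.50 = 119 nmol·min⁻¹.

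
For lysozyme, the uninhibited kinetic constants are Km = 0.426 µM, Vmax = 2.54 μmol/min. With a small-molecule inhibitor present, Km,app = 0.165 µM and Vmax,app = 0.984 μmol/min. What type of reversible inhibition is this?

Both Km and Vmax decrease by the same factor (~2.58-fold) — characteristic of uncompetitive inhibition.

uncompetitive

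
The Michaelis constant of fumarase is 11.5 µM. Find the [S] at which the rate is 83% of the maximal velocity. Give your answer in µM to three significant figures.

56.1 µM

v/Vmax = [S]/(Km+[S]) = 0.83, so [S] = Km·0.83/(1 − 0.83) = 11.5 × 4.882.
[S] = 56.1 µM.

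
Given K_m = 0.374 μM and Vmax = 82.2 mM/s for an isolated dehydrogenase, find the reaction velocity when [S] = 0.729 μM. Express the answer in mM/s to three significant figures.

[S]/(Km+[S]) = 0.729/1.103 = 0.6609, the fractional saturation.
v = 0.6609 × Vmax = 0.6609 × 82.2 = 54.3 mM/s.

54.3 mM/s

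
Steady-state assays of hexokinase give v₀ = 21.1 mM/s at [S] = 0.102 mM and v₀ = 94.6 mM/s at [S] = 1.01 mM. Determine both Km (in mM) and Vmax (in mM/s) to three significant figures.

In reciprocal form, 1/v = (Km/Vmax)·(1/[S]) + 1/Vmax. The two points give (1/[S], 1/v) = (9.804, 0.04739) and (0.9901, 0.01057).
Slope = (0.04739 − 0.01057)/(9.804 − 0.9901) = 0.004178; intercept = 0.04739 − 0.004178×9.804 = 0.006434.
Vmax = 1/intercept = 155 mM/s; Km = slope × Vmax = 0.004178 × 155 = 0.649 mM.

Km = 0.649 mM; Vmax = 155 mM/s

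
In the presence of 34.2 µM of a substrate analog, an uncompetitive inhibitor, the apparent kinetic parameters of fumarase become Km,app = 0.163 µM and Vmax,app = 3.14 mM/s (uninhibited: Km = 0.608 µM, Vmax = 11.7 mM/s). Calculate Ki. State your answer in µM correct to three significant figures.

12.5 µM

Uncompetitive: Vmax,app = Vmax/α (and Km,app = Km/α) with α = 1 + [I]/Ki.
α = Vmax/Vmax,app = 11.7/3.14 = 3.726.
Ki = [I]/(α − 1) = 34.2/2.726 = 12.5 µM.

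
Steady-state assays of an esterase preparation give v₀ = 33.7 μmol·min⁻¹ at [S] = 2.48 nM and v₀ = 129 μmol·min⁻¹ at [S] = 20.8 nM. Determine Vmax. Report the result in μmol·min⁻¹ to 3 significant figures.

209 μmol·min⁻¹

In reciprocal form, 1/v = (Km/Vmax)·(1/[S]) + 1/Vmax. The two points give (1/[S], 1/v) = (0.4032, 0.02967) and (0.04808, 0.007752).
Slope = (0.02967 − 0.007752)/(0.4032 − 0.04808) = 0.06173; intercept = 0.02967 − 0.06173×0.4032 = 0.004784.
Vmax = 1/intercept = 209 μmol·min⁻¹; Km = slope × Vmax = 0.06173 × 209 = 12.9 nM.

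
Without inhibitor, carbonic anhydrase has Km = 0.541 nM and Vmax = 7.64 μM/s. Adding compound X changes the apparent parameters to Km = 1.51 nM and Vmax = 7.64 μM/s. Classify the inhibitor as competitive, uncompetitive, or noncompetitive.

competitive

Km increases (0.541 → 1.51 nM) while Vmax is unchanged — the hallmark of competitive inhibition.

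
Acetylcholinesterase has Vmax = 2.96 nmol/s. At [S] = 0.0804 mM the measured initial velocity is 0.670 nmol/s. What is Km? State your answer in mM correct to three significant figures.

0.275 mM

From v = Vmax[S]/(Km+[S]), Km = [S](Vmax − v)/v.
Km = 0.0804 × (2.96 − 0.670) / 0.670 = 0.1841/0.670 = 0.275 mM.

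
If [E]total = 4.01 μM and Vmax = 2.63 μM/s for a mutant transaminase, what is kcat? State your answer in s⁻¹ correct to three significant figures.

kcat = Vmax/[E]total = 2.63 μM/s / 4.01 μM = 0.656 s⁻¹.

0.656 s⁻¹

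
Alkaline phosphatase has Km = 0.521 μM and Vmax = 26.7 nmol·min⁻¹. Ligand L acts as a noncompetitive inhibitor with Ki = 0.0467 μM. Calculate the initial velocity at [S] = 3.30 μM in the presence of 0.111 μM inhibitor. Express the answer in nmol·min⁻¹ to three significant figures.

6.83 nmol·min⁻¹

With α = 1 + [I]/Ki = 1 + 0.111/0.0467 = 3.377, the noncompetitive rate law is v = (Vmax/α)·[S] / (Km + [S]).
v = (26.7/3.377)×3.30 / (0.521 + 3.30) = 26.09/3.821 = 6.83 nmol·min⁻¹.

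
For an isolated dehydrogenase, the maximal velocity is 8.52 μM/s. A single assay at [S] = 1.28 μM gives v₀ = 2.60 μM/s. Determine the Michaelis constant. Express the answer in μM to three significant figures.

v/Vmax = 2.60/8.52 = 0.3052 = [S]/(Km+[S]).
So Km + [S] = [S]/0.3052 = 4.194 μM, giving Km = 4.194 − 1.28 = 2.91 μM.

2.91 μM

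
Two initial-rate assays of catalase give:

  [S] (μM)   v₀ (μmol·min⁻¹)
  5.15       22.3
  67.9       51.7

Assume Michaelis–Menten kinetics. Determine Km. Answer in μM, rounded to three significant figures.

8.24 μM

From v = Vmax[S]/(Km+[S]), each point gives Vmax = v(Km+[S])/[S].
Equating: 22.3(Km+5.15)/5.15 = 51.7(Km+67.9)/67.9.
4.330·Km + 22.3 = 0.7614·Km + 51.7, so (4.330 − 0.7614)·Km = 51.7 − 22.3.
Km = 29.40/3.569 = 8.24 μM; then Vmax = 22.3(8.24+5.15)/5.15 = 58.0 μmol·min⁻¹.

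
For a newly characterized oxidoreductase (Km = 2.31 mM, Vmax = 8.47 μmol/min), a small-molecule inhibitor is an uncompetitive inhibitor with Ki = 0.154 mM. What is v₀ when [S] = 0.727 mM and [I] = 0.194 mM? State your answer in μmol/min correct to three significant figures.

1.56 μmol/min

α = 1 + [I]/Ki = 1 + 0.194/0.154 = 2.260.
For an uncompetitive inhibitor, both parameters are divided by α, giving Vmax/α and Km/α: Km,app = 1.02 mM, Vmax,app = 3.75 μmol/min.
v = Vmax,app·[S]/(Km,app + [S]) = 3.75 × 0.727/(1.02 + 0.727) = 1.56 μmol/min.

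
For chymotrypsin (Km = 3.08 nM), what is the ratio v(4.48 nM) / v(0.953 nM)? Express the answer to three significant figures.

2.51

The fractional saturations are [S]/(Km+[S]) = 0.953/4.033 = 0.2363 and 4.48/7.560 = 0.5926.
v₂/v₁ is just their ratio: 0.5926/0.2363 = 2.51.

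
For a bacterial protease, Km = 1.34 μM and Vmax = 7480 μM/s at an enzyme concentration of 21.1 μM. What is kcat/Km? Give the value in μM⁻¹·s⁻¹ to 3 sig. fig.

265 μM⁻¹·s⁻¹

kcat = Vmax/[E]total = 7480/21.1 = 355 s⁻¹.
kcat/Km = 355/1.34 = 265 μM⁻¹·s⁻¹.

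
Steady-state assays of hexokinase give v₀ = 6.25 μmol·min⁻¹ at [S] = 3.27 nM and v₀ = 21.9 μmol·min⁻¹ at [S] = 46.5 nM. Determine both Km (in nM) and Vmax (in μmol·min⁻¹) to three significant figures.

From v = Vmax[S]/(Km+[S]), each point gives Vmax = v(Km+[S])/[S].
Equating: 6.25(Km+3.27)/3.27 = 21.9(Km+46.5)/46.5.
1.911·Km + 6.25 = 0.4710·Km + 21.9, so (1.911 − 0.4710)·Km = 21.9 − 6.25.
Km = 15.65/1.440 = 10.9 nM; then Vmax = 6.25(10.9+3.27)/3.27 = 27.0 μmol·min⁻¹.

Km = 10.9 nM; Vmax = 27.0 μmol·min⁻¹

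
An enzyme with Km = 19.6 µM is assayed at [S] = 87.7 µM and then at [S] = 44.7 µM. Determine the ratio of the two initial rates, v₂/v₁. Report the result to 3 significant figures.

Since Vmax cancels, v₂/v₁ = [S]₂(Km+[S]₁) / [S]₁(Km+[S]₂).
= 44.7×(19.6+87.7) / (87.7×(19.6+44.7)) = 4796/5639 = 0.851.

0.851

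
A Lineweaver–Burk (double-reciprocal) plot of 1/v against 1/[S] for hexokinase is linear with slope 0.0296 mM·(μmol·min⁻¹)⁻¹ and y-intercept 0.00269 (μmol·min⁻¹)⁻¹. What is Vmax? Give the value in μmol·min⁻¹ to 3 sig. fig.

372 μmol·min⁻¹

The y-intercept of a Lineweaver–Burk plot equals 1/Vmax, so Vmax = 1/0.00269 = 372 μmol·min⁻¹.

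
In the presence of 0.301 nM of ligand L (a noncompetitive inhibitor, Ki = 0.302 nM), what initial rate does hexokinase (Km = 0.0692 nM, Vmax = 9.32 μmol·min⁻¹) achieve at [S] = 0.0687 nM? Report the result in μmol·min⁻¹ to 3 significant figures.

2.33 μmol·min⁻¹

α = 1 + [I]/Ki = 1 + 0.301/0.302 = 1.997.
For a noncompetitive inhibitor, Vmax is reduced to Vmax/α while Km is unchanged: Km,app = 0.0692 nM, Vmax,app = 4.67 μmol·min⁻¹.
v = Vmax,app·[S]/(Km,app + [S]) = 4.67 × 0.0687/(0.0692 + 0.0687) = 2.33 μmol·min⁻¹.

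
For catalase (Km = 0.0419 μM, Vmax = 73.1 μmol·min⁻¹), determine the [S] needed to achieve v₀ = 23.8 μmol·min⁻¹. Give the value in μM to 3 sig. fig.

Rearranging v = Vmax[S]/(Km+[S]) gives [S] = Km·v/(Vmax − v).
[S] = 0.0419 × 23.8 / (73.1 − 23.8) = 0.9972/49.30 = 0.0202 μM.

0.0202 μM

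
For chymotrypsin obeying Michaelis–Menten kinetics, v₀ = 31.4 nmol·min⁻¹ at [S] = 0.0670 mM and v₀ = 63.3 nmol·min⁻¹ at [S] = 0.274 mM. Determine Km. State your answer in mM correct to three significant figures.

0.134 mM

From v = Vmax[S]/(Km+[S]), each point gives Vmax = v(Km+[S])/[S].
Equating: 31.4(Km+0.0670)/0.0670 = 63.3(Km+0.274)/0.274.
468.7·Km + 31.4 = 231.0·Km + 63.3, so (468.7 − 231.0)·Km = 63.3 − 31.4.
Km = 31.90/237.6 = 0.134 mM; then Vmax = 31.4(0.134+0.0670)/0.0670 = 94.3 nmol·min⁻¹.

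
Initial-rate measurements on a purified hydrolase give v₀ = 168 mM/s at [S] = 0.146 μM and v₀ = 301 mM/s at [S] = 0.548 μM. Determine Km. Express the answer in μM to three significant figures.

From v = Vmax[S]/(Km+[S]), each point gives Vmax = v(Km+[S])/[S].
Equating: 168(Km+0.146)/0.146 = 301(Km+0.548)/0.548.
1151·Km + 168 = 549.3·Km + 301, so (1151 − 549.3)·Km = 301 − 168.
Km = 133.0/601.4 = 0.221 μM; then Vmax = 168(0.221+0.146)/0.146 = 422 mM/s.

0.221 μM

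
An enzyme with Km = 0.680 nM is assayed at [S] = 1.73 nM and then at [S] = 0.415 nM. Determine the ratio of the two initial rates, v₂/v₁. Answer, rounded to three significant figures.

Since Vmax cancels, v₂/v₁ = [S]₂(Km+[S]₁) / [S]₁(Km+[S]₂).
= 0.415×(0.680+1.73) / (1.73×(0.680+0.415)) = 1.000/1.894 = 0.528.

0.528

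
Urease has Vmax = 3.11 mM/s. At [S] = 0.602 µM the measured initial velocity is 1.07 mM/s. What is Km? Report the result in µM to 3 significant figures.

1.15 µM

From v = Vmax[S]/(Km+[S]), Km = [S](Vmax − v)/v.
Km = 0.602 × (3.11 − 1.07) / 1.07 = 1.228/1.07 = 1.15 µM.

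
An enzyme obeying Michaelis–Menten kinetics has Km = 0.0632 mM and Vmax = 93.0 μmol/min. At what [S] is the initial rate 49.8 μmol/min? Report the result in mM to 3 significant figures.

The required fractional saturation is v/Vmax = 49.8/93.0 = 0.5355.
Then [S]/(Km+[S]) = 0.5355 ⇒ [S] = 0.0632 × 0.5355/(1 − 0.5355) = 0.0729 mM.

0.0729 mM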